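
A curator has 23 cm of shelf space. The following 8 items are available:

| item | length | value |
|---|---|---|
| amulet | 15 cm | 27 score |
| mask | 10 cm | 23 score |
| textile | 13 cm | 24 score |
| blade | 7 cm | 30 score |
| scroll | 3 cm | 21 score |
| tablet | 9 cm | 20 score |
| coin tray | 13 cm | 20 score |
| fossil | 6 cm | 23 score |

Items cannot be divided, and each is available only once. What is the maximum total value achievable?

This is a 0/1 knapsack; check combinations near the capacity.
- mask+blade+fossil: length 10+7+6=23, value 23+30+23=76
- textile+blade+scroll: length 13+7+3=23, value 24+30+21=75
- blade+scroll+fossil: length 7+3+6=16, value 30+21+23=74
- mask+blade+scroll: length 10+7+3=20, value 23+30+21=74
Best: 76 score.

76 score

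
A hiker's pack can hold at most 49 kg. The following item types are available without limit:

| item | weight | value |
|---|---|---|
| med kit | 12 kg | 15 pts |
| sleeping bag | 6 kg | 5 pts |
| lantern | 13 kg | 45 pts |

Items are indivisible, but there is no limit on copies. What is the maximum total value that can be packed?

140 pts

Best value-per-unit is lantern at 45/13; filling with it alone gives 3×45 = 135.
Optimal mix: 1×sleeping bag + 3×lantern → weight 45, value 140.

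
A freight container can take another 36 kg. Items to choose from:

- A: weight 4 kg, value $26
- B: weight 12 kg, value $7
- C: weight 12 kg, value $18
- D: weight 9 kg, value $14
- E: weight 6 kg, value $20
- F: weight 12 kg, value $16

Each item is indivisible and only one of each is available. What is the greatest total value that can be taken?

This is a 0/1 knapsack; check combinations near the capacity.
- A+C+E+F: weight 4+12+6+12=34, value 26+18+20+16=80
- A+C+D+E: weight 4+12+9+6=31, value 26+18+14+20=78
- A+D+E+F: weight 4+9+6+12=31, value 26+14+20+16=76
- A+B+C+E: weight 4+12+12+6=34, value 26+7+18+20=71
Best: $80.

$80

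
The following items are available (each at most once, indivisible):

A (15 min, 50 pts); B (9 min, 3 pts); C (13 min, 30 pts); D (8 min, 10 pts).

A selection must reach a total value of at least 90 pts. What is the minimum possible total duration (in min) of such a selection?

36

Subsets with value ≥ 90, sorted by total duration:
- A+C+D: duration 36, value 90
- A+B+C+D: duration 45, value 93
Minimum duration: 36 min.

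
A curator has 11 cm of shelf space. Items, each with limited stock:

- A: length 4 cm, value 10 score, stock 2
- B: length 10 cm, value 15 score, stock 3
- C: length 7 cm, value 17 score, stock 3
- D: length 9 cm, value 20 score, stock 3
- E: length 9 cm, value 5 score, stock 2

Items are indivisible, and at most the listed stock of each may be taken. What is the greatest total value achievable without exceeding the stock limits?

27 score

Top feasible selections:
- 1×A + 1×C: length 11, value 27
- 2×A: length 8, value 20
Best: 27 score.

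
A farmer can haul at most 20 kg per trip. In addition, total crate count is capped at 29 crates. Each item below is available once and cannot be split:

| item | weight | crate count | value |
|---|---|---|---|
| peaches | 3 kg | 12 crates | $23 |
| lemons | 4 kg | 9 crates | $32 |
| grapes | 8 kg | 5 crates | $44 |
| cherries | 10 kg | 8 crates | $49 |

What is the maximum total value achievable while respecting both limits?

Feasible sets respecting both limits:
- peaches+lemons+cherries: weight 17, crate count 29, value 104
- peaches+lemons+grapes: weight 15, crate count 26, value 99
- grapes+cherries: weight 18, crate count 13, value 93
Best: $104.

$104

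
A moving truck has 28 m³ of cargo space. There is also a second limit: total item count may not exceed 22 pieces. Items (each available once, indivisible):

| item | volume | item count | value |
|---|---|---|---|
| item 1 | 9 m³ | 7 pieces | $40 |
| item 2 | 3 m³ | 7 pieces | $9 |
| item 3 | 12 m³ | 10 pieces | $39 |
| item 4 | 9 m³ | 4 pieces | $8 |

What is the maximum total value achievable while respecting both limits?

Feasible sets respecting both limits:
- item 1+item 3: volume 21, item count 17, value 79
- item 1+item 2+item 4: volume 21, item count 18, value 57
- item 2+item 3+item 4: volume 24, item count 21, value 56
Best: $79.

$79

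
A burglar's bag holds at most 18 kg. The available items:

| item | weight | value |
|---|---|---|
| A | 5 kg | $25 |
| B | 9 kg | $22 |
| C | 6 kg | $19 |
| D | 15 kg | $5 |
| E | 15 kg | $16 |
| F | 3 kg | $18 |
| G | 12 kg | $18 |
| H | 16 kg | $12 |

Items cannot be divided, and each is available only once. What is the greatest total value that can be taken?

$65

Check high-value combinations within 18 kg:
- A+B+F: weight 5+9+3=17, value 25+22+18=65
- A+C+F: weight 5+6+3=14, value 25+19+18=62
- B+C+F: weight 9+6+3=18, value 22+19+18=59
- A+B: weight 5+9=14, value 25+22=47
- A+C: weight 5+6=11, value 25+19=44
Best: $65.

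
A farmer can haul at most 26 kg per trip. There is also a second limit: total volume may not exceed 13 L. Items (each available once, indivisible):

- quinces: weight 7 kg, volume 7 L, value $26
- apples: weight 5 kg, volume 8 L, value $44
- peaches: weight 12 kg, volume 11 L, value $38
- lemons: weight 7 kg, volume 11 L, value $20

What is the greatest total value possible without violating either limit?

$44

Feasible sets respecting both limits:
- apples: weight 5, volume 8, value 44
- peaches: weight 12, volume 11, value 38
- quinces: weight 7, volume 7, value 26
Best: $44.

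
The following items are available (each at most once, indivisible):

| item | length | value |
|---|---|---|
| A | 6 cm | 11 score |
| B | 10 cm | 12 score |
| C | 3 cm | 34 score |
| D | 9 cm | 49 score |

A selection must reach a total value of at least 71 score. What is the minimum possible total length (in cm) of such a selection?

Subsets with value ≥ 71, sorted by total length:
- C+D: length 12, value 83
- A+C+D: length 18, value 94
Minimum length: 12 cm.

12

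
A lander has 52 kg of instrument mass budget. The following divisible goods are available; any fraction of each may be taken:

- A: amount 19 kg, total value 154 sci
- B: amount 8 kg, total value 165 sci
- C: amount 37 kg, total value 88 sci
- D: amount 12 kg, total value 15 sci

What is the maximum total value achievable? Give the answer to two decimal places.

378.46

Take in order of value per unit:
- B (165/8 per unit): all 8 → value 165, running total 165.00
- A (154/19 per unit): all 19 → value 154, running total 319.00
- C (88/37 per unit): 25 of 37 → value 25×88/37 = 59.4595, running total 378.46
Total 378.46.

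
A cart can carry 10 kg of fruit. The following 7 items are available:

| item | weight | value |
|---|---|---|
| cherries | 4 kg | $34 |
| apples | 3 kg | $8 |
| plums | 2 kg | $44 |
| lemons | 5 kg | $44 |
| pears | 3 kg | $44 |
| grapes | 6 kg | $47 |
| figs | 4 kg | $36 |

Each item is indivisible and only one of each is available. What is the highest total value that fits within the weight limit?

$132

Check high-value combinations within 10 kg:
- plums+lemons+pears: weight 2+5+3=10, value 44+44+44=132
- plums+pears+figs: weight 2+3+4=9, value 44+44+36=124
- cherries+plums+pears: weight 4+2+3=9, value 34+44+44=122
- cherries+plums+figs: weight 4+2+4=10, value 34+44+36=114
Best: $132.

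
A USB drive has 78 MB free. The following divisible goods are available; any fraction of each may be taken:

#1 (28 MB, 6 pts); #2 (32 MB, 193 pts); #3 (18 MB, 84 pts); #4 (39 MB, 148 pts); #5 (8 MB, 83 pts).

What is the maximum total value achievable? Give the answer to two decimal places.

435.90

Take in order of value per unit:
- #5 (83/8 per unit): all 8 → value 83, running total 83.00
- #2 (193/32 per unit): all 32 → value 193, running total 276.00
- #3 (84/18 per unit): all 18 → value 84, running total 360.00
- #4 (148/39 per unit): 20 of 39 → value 20×148/39 = 75.8974, running total 435.90
Total 435.90.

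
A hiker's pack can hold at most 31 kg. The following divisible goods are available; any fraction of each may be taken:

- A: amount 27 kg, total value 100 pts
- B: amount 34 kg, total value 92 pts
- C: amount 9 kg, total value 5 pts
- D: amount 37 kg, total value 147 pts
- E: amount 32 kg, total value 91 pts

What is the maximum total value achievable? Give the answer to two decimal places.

Take in order of value per unit:
- D (147/37 per unit): 31 of 37 → value 31×147/37 = 123.1622, running total 123.16
Total 123.16.

123.16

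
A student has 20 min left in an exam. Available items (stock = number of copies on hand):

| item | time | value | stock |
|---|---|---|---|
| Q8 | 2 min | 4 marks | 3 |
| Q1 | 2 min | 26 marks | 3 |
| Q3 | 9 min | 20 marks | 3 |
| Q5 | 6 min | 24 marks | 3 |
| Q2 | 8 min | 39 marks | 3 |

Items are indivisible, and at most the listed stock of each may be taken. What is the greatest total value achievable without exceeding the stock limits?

141 marks

Best selections within time 20 and stock limits:
- 3×Q1 + 1×Q5 + 1×Q2: time 20, value 141
- 2×Q1 + 2×Q2: time 20, value 130
- 1×Q8 + 3×Q1 + 2×Q5: time 20, value 130
Best: 141 marks.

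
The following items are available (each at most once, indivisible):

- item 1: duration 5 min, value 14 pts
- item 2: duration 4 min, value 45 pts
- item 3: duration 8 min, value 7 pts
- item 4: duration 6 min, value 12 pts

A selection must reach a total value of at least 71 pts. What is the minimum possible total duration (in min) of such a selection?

15

Subsets with value ≥ 71, sorted by total duration:
- item 1+item 2+item 4: duration 15, value 71
- item 1+item 2+item 3+item 4: duration 23, value 78
Minimum duration: 15 min.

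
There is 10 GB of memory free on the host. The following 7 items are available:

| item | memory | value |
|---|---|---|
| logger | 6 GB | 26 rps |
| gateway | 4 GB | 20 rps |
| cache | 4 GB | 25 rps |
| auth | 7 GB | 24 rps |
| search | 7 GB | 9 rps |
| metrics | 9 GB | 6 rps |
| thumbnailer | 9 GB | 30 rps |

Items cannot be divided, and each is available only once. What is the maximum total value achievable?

51 rps

Check high-value combinations within 10 GB:
- logger+cache: memory 6+4=10, value 26+25=51
- logger+gateway: memory 6+4=10, value 26+20=46
- gateway+cache: memory 4+4=8, value 20+25=45
- thumbnailer: memory 9, value 30
- logger: memory 6, value 26
Best: 51 rps.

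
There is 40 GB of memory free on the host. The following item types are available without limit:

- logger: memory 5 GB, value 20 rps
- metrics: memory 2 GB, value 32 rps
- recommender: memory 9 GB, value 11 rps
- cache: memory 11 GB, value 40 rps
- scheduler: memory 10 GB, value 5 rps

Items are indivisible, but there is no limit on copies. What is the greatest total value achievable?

640 rps

Best value-per-unit is metrics at 32/2, and filling with it alone uses memory 20×2=40. No mix of the others beats 20×32 = 640.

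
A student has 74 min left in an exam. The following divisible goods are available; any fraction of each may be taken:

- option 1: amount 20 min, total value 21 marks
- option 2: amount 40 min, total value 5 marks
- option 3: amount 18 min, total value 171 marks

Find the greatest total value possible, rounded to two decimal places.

Take in order of value per unit:
- option 3 (171/18 per unit): all 18 → value 171, running total 171.00
- option 1 (21/20 per unit): all 20 → value 21, running total 192.00
- option 2 (5/40 per unit): 36 of 40 → value 36×5/40 = 4.5000, running total 196.50
Total 196.50.

196.50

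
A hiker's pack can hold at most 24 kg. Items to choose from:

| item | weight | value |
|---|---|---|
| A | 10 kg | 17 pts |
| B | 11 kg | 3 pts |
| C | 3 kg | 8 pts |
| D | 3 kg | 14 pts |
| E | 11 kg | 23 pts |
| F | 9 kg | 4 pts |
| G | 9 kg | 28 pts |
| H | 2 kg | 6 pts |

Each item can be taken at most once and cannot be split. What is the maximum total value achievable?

Check high-value combinations within 24 kg:
- D+E+G: weight 3+11+9=23, value 14+23+28=65
- A+D+G+H: weight 10+3+9+2=24, value 17+14+28+6=65
- A+D+G: weight 10+3+9=22, value 17+14+28=59
- C+E+G: weight 3+11+9=23, value 8+23+28=59
- A+C+G+H: weight 10+3+9+2=24, value 17+8+28+6=59
Best: 65 pts.

65 pts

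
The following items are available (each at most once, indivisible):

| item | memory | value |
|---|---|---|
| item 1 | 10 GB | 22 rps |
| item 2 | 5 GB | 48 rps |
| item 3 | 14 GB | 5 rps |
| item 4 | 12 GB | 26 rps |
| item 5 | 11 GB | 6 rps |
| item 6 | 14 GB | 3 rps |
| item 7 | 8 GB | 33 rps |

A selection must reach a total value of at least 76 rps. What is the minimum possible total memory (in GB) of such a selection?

13

Subsets with value ≥ 76, sorted by total memory:
- item 2+item 7: memory 13, value 81
- item 1+item 2+item 7: memory 23, value 103
- item 2+item 5+item 7: memory 24, value 87
- item 2+item 4+item 7: memory 25, value 107
Minimum memory: 13 GB.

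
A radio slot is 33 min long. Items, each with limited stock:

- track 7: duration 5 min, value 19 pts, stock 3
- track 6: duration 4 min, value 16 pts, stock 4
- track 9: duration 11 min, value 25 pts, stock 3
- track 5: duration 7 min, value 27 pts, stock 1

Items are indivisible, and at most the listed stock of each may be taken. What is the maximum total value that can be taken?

129 pts

Best selections within duration 33 and stock limits:
- 2×track 7 + 4×track 6 + 1×track 5: duration 33, value 129
- 3×track 7 + 4×track 6: duration 31, value 121
- 3×track 7 + 2×track 6 + 1×track 5: duration 30, value 116
Best: 129 pts.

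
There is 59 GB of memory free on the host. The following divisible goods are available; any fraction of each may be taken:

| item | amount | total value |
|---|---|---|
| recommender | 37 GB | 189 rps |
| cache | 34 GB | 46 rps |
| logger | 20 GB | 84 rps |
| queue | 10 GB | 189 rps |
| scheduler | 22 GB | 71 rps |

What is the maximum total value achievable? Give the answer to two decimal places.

428.40

Take in order of value per unit:
- queue (189/10 per unit): all 10 → value 189, running total 189.00
- recommender (189/37 per unit): all 37 → value 189, running total 378.00
- logger (84/20 per unit): 12 of 20 → value 12×84/20 = 50.4000, running total 428.40
Total 428.40.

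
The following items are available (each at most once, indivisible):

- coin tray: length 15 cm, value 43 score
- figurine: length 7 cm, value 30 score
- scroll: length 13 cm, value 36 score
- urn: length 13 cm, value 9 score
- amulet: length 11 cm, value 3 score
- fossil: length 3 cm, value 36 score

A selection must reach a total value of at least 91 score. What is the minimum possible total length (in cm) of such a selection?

Subsets with value ≥ 91, sorted by total length:
- figurine+scroll+fossil: length 23, value 102
- coin tray+figurine+fossil: length 25, value 109
- coin tray+scroll+fossil: length 31, value 115
- figurine+scroll+amulet+fossil: length 34, value 105
Minimum length: 23 cm.

23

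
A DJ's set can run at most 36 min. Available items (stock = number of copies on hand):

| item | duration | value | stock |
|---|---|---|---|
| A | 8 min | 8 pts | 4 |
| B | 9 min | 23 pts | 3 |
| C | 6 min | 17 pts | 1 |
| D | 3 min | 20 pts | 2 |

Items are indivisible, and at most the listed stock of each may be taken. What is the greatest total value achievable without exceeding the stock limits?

Best selections within duration 36 and stock limits:
- 3×B + 2×D: duration 33, value 109
- 3×B + 1×C + 1×D: duration 36, value 106
Best: 109 pts.

109 pts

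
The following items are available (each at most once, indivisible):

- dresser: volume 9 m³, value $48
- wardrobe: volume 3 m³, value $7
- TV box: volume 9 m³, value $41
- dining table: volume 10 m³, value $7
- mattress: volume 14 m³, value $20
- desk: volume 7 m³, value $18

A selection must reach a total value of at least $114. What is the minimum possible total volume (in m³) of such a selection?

28

Subsets with value ≥ 114, sorted by total volume:
- dresser+wardrobe+TV box+desk: volume 28, value 114
- dresser+wardrobe+TV box+mattress: volume 35, value 116
Minimum volume: 28 m³.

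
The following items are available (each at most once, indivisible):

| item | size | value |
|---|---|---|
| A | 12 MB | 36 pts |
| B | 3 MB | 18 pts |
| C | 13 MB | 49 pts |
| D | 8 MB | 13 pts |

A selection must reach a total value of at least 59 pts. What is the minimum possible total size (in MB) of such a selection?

16

Subsets with value ≥ 59, sorted by total size:
- B+C: size 16, value 67
- C+D: size 21, value 62
Minimum size: 16 MB.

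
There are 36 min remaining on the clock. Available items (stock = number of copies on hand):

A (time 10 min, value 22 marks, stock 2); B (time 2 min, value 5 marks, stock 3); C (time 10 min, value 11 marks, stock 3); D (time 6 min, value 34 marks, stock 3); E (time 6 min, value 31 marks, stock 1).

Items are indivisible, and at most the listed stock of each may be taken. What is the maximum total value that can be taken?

160 marks

Best selections within time 36 and stock limits:
- 1×A + 1×B + 3×D + 1×E: time 36, value 160
- 1×A + 3×D + 1×E: time 34, value 155
- 1×B + 1×C + 3×D + 1×E: time 36, value 149
- 3×B + 3×D + 1×E: time 30, value 148
Best: 160 marks.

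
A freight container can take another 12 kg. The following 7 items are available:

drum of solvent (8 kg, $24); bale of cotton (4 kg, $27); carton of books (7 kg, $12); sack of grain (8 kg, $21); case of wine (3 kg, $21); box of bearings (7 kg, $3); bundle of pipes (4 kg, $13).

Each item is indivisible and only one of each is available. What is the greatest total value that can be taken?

This is a 0/1 knapsack; check combinations near the capacity.
- bale of cotton+case of wine+bundle of pipes: weight 4+3+4=11, value 27+21+13=61
- drum of solvent+bale of cotton: weight 8+4=12, value 24+27=51
- bale of cotton+case of wine: weight 4+3=7, value 27+21=48
- bale of cotton+sack of grain: weight 4+8=12, value 27+21=48
Best: $61.

$61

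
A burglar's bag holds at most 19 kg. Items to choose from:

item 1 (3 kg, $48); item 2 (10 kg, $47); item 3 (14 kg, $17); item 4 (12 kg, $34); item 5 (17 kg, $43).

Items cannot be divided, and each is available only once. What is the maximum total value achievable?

Check high-value combinations within 19 kg:
- item 1+item 2: weight 3+10=13, value 48+47=95
- item 1+item 4: weight 3+12=15, value 48+34=82
- item 1+item 3: weight 3+14=17, value 48+17=65
- item 1: weight 3, value 48
- item 2: weight 10, value 47
Best: $95.

$95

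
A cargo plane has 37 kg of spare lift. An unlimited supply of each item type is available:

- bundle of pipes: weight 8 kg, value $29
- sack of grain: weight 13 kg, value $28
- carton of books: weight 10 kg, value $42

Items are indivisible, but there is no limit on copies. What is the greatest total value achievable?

$142

Best value-per-unit is carton of books at 42/10; filling with it alone gives 3×42 = 126.
Optimal mix: 2×bundle of pipes + 2×carton of books → weight 36, value 142.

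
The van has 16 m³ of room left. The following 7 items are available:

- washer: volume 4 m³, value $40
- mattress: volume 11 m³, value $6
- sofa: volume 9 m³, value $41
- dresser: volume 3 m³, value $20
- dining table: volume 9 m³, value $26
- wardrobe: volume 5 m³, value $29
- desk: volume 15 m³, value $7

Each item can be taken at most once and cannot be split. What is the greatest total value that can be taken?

$101

Check high-value combinations within 16 m³:
- washer+sofa+dresser: volume 4+9+3=16, value 40+41+20=101
- washer+dresser+wardrobe: volume 4+3+5=12, value 40+20+29=89
- washer+dresser+dining table: volume 4+3+9=16, value 40+20+26=86
- washer+sofa: volume 4+9=13, value 40+41=81
Best: $101.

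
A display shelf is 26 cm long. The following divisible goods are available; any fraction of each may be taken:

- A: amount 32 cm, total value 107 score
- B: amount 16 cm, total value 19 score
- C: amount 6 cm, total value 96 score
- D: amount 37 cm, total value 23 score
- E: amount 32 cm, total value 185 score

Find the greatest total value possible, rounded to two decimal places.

211.63

Take in order of value per unit:
- C (96/6 per unit): all 6 → value 96, running total 96.00
- E (185/32 per unit): 20 of 32 → value 20×185/32 = 115.6250, running total 211.63
Total 211.63.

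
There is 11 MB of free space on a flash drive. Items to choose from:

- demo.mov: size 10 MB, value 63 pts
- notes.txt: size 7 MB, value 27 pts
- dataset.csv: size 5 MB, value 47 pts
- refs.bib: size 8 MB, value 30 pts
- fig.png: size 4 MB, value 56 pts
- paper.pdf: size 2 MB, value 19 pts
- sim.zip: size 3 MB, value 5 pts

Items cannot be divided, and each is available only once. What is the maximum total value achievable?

Check high-value combinations within 11 MB:
- dataset.csv+fig.png+paper.pdf: size 5+4+2=11, value 47+56+19=122
- dataset.csv+fig.png: size 5+4=9, value 47+56=103
- notes.txt+fig.png: size 7+4=11, value 27+56=83
- fig.png+paper.pdf+sim.zip: size 4+2+3=9, value 56+19+5=80
- fig.png+paper.pdf: size 4+2=6, value 56+19=75
Best: 122 pts.

122 pts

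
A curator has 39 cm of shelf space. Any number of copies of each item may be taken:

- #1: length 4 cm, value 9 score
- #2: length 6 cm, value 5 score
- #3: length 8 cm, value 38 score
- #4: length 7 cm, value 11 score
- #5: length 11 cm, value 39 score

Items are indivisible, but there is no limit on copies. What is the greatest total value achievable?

Best value-per-unit is #3 at 38/8; filling with it alone gives 4×38 = 152.
Optimal mix: 4×#3 + 1×#4 → length 39, value 163.

163 score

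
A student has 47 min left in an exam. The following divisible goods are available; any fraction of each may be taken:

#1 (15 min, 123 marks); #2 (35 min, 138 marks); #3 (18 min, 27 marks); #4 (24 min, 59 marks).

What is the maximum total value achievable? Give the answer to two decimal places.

249.17

Take in order of value per unit:
- #1 (123/15 per unit): all 15 → value 123, running total 123.00
- #2 (138/35 per unit): 32 of 35 → value 32×138/35 = 126.1714, running total 249.17
Total 249.17.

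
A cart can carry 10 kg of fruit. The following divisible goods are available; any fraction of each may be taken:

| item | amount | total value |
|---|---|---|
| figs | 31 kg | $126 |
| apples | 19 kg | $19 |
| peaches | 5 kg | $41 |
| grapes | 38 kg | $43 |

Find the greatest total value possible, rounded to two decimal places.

61.32

Take in order of value per unit:
- peaches (41/5 per unit): all 5 → value 41, running total 41.00
- figs (126/31 per unit): 5 of 31 → value 5×126/31 = 20.3226, running total 61.32
Total 61.32.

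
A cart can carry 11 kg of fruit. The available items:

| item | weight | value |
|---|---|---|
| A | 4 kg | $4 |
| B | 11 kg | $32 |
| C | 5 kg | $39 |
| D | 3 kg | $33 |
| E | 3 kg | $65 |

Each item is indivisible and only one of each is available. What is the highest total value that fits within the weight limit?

Check high-value combinations within 11 kg:
- C+D+E: weight 5+3+3=11, value 39+33+65=137
- C+E: weight 5+3=8, value 39+65=104
- A+D+E: weight 4+3+3=10, value 4+33+65=102
Best: $137.

$137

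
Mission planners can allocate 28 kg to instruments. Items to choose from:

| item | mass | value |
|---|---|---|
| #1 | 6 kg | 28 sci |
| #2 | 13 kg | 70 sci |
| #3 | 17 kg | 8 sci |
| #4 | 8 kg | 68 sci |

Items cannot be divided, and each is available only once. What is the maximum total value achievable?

Check high-value combinations within 28 kg:
- #1+#2+#4: mass 6+13+8=27, value 28+70+68=166
- #2+#4: mass 13+8=21, value 70+68=138
- #1+#2: mass 6+13=19, value 28+70=98
Best: 166 sci.

166 sci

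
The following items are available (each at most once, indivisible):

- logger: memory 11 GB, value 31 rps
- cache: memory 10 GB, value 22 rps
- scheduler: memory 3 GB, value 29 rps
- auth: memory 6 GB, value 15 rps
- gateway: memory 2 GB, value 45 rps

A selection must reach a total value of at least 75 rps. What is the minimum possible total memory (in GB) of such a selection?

Subsets with value ≥ 75, sorted by total memory:
- scheduler+auth+gateway: memory 11, value 89
- logger+gateway: memory 13, value 76
Minimum memory: 11 GB.

11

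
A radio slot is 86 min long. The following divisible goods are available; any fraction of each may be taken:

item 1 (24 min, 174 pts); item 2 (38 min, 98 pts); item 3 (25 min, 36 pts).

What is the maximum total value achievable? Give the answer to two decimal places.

Take in order of value per unit:
- item 1 (174/24 per unit): all 24 → value 174, running total 174.00
- item 2 (98/38 per unit): all 38 → value 98, running total 272.00
- item 3 (36/25 per unit): 24 of 25 → value 24×36/25 = 34.5600, running total 306.56
Total 306.56.

306.56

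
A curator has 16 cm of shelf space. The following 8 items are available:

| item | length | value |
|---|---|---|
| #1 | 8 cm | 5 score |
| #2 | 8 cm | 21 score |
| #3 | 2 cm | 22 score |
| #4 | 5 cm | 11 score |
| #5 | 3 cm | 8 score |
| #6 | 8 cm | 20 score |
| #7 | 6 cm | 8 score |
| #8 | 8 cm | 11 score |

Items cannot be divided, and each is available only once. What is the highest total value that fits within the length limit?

Check high-value combinations within 16 cm:
- #2+#3+#4: length 8+2+5=15, value 21+22+11=54
- #3+#4+#6: length 2+5+8=15, value 22+11+20=53
- #2+#3+#5: length 8+2+3=13, value 21+22+8=51
- #2+#3+#7: length 8+2+6=16, value 21+22+8=51
Best: 54 score.

54 score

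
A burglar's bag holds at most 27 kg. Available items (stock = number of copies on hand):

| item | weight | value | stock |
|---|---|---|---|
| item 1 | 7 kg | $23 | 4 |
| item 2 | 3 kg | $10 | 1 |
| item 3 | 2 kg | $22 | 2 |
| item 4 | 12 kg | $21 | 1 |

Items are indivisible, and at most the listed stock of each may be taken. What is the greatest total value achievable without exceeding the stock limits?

Top feasible selections:
- 3×item 1 + 2×item 3: weight 25, value 113
- 3×item 1 + 1×item 2 + 1×item 3: weight 26, value 101
Best: $113.

$113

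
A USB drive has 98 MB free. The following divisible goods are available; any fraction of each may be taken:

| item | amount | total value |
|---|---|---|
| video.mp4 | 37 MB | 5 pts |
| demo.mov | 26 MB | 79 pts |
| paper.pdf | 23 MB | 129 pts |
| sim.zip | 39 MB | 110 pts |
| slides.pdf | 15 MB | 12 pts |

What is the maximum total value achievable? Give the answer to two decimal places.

Take in order of value per unit:
- paper.pdf (129/23 per unit): all 23 → value 129, running total 129.00
- demo.mov (79/26 per unit): all 26 → value 79, running total 208.00
- sim.zip (110/39 per unit): all 39 → value 110, running total 318.00
- slides.pdf (12/15 per unit): 10 of 15 → value 10×12/15 = 8.0000, running total 326.00
Total 326.00.

326.00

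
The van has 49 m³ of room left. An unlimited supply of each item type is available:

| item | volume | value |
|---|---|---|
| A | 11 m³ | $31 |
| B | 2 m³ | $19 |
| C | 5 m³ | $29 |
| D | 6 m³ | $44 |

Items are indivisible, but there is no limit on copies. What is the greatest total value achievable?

Best value-per-unit is B at 19/2, and filling with it alone uses volume 24×2=48. No mix of the others beats 24×19 = 456.

$456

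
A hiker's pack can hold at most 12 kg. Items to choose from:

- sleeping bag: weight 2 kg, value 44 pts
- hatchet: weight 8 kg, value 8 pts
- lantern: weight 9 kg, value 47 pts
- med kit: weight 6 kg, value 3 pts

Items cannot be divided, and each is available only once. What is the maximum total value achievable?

91 pts

Check high-value combinations within 12 kg:
- sleeping bag+lantern: weight 2+9=11, value 44+47=91
- sleeping bag+hatchet: weight 2+8=10, value 44+8=52
- sleeping bag+med kit: weight 2+6=8, value 44+3=47
- lantern: weight 9, value 47
- sleeping bag: weight 2, value 44
Best: 91 pts.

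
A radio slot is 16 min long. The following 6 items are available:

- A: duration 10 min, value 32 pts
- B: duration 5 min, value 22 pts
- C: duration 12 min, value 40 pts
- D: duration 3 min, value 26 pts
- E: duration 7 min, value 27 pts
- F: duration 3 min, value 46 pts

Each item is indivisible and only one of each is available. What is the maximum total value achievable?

104 pts

Check high-value combinations within 16 min:
- A+D+F: duration 10+3+3=16, value 32+26+46=104
- D+E+F: duration 3+7+3=13, value 26+27+46=99
- B+E+F: duration 5+7+3=15, value 22+27+46=95
- B+D+F: duration 5+3+3=11, value 22+26+46=94
Best: 104 pts.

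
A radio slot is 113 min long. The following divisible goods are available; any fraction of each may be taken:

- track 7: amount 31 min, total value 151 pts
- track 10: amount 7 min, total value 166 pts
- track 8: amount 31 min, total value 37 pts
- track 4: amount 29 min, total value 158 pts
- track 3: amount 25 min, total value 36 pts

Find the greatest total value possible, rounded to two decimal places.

Take in order of value per unit:
- track 10 (166/7 per unit): all 7 → value 166, running total 166.00
- track 4 (158/29 per unit): all 29 → value 158, running total 324.00
- track 7 (151/31 per unit): all 31 → value 151, running total 475.00
- track 3 (36/25 per unit): all 25 → value 36, running total 511.00
- track 8 (37/31 per unit): 21 of 31 → value 21×37/31 = 25.0645, running total 536.06
Total 536.06.

536.06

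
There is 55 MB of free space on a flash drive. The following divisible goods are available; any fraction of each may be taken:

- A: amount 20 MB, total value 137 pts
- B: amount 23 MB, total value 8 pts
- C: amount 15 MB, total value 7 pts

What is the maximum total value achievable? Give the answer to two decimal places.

Take in order of value per unit:
- A (137/20 per unit): all 20 → value 137, running total 137.00
- C (7/15 per unit): all 15 → value 7, running total 144.00
- B (8/23 per unit): 20 of 23 → value 20×8/23 = 6.9565, running total 150.96
Total 150.96.

150.96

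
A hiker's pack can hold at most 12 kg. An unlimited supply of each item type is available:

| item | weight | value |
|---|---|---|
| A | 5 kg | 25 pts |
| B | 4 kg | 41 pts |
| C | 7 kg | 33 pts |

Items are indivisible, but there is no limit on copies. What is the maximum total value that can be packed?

123 pts

Best value-per-unit is B at 41/4, and filling with it alone uses weight 3×4=12. No mix of the others beats 3×41 = 123.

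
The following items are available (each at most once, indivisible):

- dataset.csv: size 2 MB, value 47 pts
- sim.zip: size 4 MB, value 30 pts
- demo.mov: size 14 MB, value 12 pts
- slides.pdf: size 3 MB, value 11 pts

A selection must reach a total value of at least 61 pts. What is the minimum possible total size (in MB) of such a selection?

6

Subsets with value ≥ 61, sorted by total size:
- dataset.csv+sim.zip: size 6, value 77
- dataset.csv+sim.zip+slides.pdf: size 9, value 88
- dataset.csv+demo.mov+slides.pdf: size 19, value 70
Minimum size: 6 MB.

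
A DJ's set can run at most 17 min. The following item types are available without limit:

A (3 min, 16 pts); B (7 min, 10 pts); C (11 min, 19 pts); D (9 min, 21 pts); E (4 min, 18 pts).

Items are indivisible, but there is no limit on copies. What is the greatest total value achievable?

Best value-per-unit is A at 16/3; filling with it alone gives 5×16 = 80.
Optimal mix: 3×A + 2×E → duration 17, value 84.

84 pts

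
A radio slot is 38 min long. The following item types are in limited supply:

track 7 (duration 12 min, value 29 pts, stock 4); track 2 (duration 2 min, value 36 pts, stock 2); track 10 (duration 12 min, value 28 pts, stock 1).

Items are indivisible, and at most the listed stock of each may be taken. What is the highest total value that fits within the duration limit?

Top feasible selections:
- 2×track 7 + 2×track 2: duration 28, value 130
- 1×track 7 + 2×track 2 + 1×track 10: duration 28, value 129
- 3×track 7 + 1×track 2: duration 38, value 123
- 2×track 7 + 1×track 2 + 1×track 10: duration 38, value 122
Best: 130 pts.

130 pts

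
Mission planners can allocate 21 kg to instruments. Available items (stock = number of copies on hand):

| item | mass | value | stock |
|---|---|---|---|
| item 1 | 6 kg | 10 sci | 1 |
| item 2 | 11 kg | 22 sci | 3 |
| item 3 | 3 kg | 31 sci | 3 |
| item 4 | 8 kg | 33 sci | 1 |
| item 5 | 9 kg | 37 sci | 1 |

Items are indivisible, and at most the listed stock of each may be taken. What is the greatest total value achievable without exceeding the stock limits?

Best selections within mass 21 and stock limits:
- 3×item 3 + 1×item 5: mass 18, value 130
- 3×item 3 + 1×item 4: mass 17, value 126
- 1×item 2 + 3×item 3: mass 20, value 115
- 1×item 1 + 2×item 3 + 1×item 5: mass 21, value 109
Best: 130 sci.

130 sci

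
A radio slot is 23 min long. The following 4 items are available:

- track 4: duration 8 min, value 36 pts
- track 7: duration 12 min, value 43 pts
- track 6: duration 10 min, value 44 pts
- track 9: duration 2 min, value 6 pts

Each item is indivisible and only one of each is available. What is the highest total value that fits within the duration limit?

Check high-value combinations within 23 min:
- track 7+track 6: duration 12+10=22, value 43+44=87
- track 4+track 6+track 9: duration 8+10+2=20, value 36+44+6=86
- track 4+track 7+track 9: duration 8+12+2=22, value 36+43+6=85
Best: 87 pts.

87 pts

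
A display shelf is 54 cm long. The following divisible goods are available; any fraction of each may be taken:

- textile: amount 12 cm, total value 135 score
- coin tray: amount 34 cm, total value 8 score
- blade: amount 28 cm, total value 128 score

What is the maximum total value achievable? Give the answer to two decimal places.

266.29

Take in order of value per unit:
- textile (135/12 per unit): all 12 → value 135, running total 135.00
- blade (128/28 per unit): all 28 → value 128, running total 263.00
- coin tray (8/34 per unit): 14 of 34 → value 14×8/34 = 3.2941, running total 266.29
Total 266.29.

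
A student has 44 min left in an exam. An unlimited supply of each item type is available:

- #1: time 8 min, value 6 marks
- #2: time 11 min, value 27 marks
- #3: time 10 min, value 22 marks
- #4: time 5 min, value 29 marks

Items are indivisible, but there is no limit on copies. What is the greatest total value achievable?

232 marks

Best value-per-unit is #4 at 29/5, and filling with it alone uses time 8×5=40. No mix of the others beats 8×29 = 232.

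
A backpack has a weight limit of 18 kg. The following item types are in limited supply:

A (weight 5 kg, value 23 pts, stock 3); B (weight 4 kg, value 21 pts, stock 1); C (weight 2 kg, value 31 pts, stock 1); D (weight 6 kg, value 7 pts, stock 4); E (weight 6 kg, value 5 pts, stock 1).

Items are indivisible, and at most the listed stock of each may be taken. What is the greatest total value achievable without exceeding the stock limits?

Top feasible selections:
- 3×A + 1×C: weight 17, value 100
- 2×A + 1×B + 1×C: weight 16, value 98
- 2×A + 1×C + 1×D: weight 18, value 84
- 1×A + 1×B + 1×C + 1×D: weight 17, value 82
Best: 100 pts.

100 pts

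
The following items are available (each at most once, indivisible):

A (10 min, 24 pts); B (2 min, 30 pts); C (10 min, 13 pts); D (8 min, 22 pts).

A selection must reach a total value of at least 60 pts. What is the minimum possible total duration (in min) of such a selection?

20

Subsets with value ≥ 60, sorted by total duration:
- A+B+D: duration 20, value 76
- B+C+D: duration 20, value 65
- A+B+C: duration 22, value 67
Minimum duration: 20 min.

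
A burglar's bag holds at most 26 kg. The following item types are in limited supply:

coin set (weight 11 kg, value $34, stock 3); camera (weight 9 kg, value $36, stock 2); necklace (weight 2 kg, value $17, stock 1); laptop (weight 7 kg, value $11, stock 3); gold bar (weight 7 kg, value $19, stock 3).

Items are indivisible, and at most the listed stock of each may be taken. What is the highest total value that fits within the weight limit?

$91

Best selections within weight 26 and stock limits:
- 1×camera + 1×necklace + 2×gold bar: weight 25, value 91
- 2×camera + 1×gold bar: weight 25, value 91
- 2×camera + 1×necklace: weight 20, value 89
Best: $91.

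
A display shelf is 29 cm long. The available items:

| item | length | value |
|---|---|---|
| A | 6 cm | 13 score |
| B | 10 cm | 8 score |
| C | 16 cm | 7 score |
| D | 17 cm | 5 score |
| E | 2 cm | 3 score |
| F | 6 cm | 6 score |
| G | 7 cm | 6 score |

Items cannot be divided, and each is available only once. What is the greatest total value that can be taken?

33 score

Check high-value combinations within 29 cm:
- A+B+F+G: length 6+10+6+7=29, value 13+8+6+6=33
- A+B+E+F: length 6+10+2+6=24, value 13+8+3+6=30
- A+B+E+G: length 6+10+2+7=25, value 13+8+3+6=30
Best: 33 score.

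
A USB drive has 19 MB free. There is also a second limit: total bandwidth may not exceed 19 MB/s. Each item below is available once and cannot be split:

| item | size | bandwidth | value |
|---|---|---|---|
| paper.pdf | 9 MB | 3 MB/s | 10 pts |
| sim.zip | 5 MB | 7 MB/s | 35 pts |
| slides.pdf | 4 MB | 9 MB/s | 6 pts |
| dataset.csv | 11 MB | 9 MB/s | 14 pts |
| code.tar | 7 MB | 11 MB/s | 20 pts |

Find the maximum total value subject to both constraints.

55 pts

Feasible sets respecting both limits:
- sim.zip+code.tar: size 12, bandwidth 18, value 55
- paper.pdf+sim.zip+slides.pdf: size 18, bandwidth 19, value 51
- sim.zip+dataset.csv: size 16, bandwidth 16, value 49
- paper.pdf+sim.zip: size 14, bandwidth 10, value 45
Best: 55 pts.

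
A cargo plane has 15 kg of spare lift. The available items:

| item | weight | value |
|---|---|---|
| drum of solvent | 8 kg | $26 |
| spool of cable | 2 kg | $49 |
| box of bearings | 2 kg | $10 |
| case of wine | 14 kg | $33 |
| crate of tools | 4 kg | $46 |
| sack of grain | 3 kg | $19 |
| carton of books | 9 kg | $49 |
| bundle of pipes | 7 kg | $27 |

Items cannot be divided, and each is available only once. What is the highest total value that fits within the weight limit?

Check high-value combinations within 15 kg:
- spool of cable+crate of tools+carton of books: weight 2+4+9=15, value 49+46+49=144
- spool of cable+box of bearings+crate of tools+bundle of pipes: weight 2+2+4+7=15, value 49+10+46+27=132
- spool of cable+box of bearings+crate of tools+sack of grain: weight 2+2+4+3=11, value 49+10+46+19=124
- spool of cable+crate of tools+bundle of pipes: weight 2+4+7=13, value 49+46+27=122
Best: $144.

$144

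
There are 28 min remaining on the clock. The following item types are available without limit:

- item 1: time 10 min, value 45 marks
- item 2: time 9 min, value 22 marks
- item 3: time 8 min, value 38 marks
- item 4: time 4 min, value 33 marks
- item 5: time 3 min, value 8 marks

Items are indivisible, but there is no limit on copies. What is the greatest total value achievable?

231 marks

Best value-per-unit is item 4 at 33/4, and filling with it alone uses time 7×4=28. No mix of the others beats 7×33 = 231.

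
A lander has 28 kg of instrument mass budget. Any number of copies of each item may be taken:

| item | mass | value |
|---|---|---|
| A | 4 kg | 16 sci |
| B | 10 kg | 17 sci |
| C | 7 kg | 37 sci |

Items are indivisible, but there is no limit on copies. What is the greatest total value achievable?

Best value-per-unit is C at 37/7, and filling with it alone uses mass 4×7=28. No mix of the others beats 4×37 = 148.

148 sci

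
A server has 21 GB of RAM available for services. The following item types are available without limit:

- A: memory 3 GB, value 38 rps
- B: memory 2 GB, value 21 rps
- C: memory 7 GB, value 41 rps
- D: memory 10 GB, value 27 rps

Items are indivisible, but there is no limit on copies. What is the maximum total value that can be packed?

Best value-per-unit is A at 38/3, and filling with it alone uses memory 7×3=21. No mix of the others beats 7×38 = 266.

266 rps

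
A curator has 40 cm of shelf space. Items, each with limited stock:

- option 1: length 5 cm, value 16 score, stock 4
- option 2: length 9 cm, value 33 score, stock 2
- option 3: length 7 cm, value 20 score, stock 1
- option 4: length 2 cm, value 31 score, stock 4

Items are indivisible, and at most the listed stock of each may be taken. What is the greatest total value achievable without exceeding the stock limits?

Top feasible selections:
- 1×option 1 + 2×option 2 + 1×option 3 + 4×option 4: length 38, value 226
- 3×option 1 + 1×option 2 + 1×option 3 + 4×option 4: length 39, value 225
- 2×option 1 + 2×option 2 + 4×option 4: length 36, value 222
Best: 226 score.

226 score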